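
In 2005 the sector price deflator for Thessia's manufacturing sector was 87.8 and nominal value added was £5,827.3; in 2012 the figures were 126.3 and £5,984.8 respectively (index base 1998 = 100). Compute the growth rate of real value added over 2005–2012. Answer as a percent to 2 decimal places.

-28.60%

Deflate each year: 2005 → 5827.3/0.878 = 6637.02; 2012 → 5984.8/1.263 = 4738.56.
So real value added changed by 4738.56/6637.02 − 1 = -0.2860, i.e. -28.60%.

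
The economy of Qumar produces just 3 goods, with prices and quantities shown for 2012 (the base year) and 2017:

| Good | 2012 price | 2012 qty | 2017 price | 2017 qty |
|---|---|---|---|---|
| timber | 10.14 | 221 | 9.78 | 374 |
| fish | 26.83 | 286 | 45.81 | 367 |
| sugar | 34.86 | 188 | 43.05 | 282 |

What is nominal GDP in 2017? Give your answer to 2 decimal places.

Nominal GDP 2017 = Σ (p_2017 × q_2017) = 9.78·374 + 45.81·367 + 43.05·282 = 32610.09.

32610.09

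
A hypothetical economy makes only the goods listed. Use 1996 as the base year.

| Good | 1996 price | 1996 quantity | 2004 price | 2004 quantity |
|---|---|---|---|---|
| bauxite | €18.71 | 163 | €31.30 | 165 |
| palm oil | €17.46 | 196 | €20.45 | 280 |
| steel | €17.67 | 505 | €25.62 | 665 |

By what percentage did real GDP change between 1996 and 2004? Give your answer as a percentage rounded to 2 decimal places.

28.13%

Real GDP 1996 = Nominal GDP 1996 = 18.71·163 + 17.46·196 + 17.67·505 = 15395.24.
Real GDP 2004 (at 1996 prices) = 18.71·165 + 17.46·280 + 17.67·665 = 19726.50.
Real growth = 19726.50/15395.24 − 1 = 0.2813.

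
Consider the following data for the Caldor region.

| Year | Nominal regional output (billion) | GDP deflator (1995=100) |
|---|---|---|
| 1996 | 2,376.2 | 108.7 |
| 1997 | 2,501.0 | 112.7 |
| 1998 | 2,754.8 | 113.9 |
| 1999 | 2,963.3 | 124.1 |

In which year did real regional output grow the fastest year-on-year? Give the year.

1997: real = 2501.0/1.127 = 2219.17; growth vs 1996 (2186.02) = 1.52%.
1998: real = 2754.8/1.139 = 2418.61; growth vs 1997 (2219.17) = 8.99%.
1999: real = 2963.3/1.241 = 2387.83; growth vs 1998 (2418.61) = -1.27%.

1998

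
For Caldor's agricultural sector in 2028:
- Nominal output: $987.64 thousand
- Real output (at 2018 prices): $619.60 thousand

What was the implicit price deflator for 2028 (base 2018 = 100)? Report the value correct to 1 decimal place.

159.4

implicit price deflator = (Nominal / Real) × 100 = 987.64 / 619.60 × 100 = 159.40.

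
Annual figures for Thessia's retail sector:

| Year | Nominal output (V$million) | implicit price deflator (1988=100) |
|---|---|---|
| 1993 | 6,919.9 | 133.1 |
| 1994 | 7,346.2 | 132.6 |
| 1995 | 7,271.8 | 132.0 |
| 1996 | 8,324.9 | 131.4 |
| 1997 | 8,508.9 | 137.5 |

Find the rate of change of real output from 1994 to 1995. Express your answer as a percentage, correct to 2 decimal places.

Real output 1994 = 7346.2/1.326 = 5540.12.
Real output 1995 = 7271.8/1.320 = 5508.94.
Change = 5508.94/5540.12 − 1 = -0.0056.

-0.56%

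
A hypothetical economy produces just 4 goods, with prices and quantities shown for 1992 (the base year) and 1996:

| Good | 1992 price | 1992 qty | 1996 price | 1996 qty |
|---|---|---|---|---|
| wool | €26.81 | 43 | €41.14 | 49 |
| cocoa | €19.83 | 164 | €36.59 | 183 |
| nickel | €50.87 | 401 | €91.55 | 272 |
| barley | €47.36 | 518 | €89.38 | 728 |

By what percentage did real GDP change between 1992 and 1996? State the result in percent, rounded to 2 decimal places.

Real GDP 1992 = Nominal GDP 1992 = 26.81·43 + 19.83·164 + 50.87·401 + 47.36·518 = 49336.30.
Real GDP 1996 (at 1992 prices) = 26.81·49 + 19.83·183 + 50.87·272 + 47.36·728 = 53257.30.
Real growth = 53257.30/49336.30 − 1 = 0.0795.

7.95%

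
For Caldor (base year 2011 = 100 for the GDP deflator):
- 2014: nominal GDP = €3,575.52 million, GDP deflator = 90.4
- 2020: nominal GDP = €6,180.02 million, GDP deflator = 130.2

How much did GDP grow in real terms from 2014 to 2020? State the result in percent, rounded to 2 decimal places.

20.01%

Real GDP 2014 = 3575.52 / 0.904 = 3955.22.
Real GDP 2020 = 6180.02 / 1.302 = 4746.56.
Real growth = 4746.56 / 3955.22 − 1 = 0.2001.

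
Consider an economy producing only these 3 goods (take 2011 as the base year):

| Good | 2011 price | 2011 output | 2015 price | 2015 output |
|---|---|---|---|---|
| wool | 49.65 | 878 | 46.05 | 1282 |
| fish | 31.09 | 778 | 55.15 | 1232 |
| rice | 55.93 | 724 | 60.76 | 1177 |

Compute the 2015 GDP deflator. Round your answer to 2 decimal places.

Nominal GDP 2015 = 46.05·1282 + 55.15·1232 + 60.76·1177 = 198495.42.
Real GDP 2015 (at 2011 prices) = 49.65·1282 + 31.09·1232 + 55.93·1177 = 167783.79.
Deflator = Nominal/Real × 100 = 198495.42/167783.79 × 100 = 118.304.

118.30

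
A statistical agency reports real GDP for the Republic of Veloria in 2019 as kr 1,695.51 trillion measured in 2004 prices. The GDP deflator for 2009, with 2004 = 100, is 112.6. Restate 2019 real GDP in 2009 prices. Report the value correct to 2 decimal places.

kr 1,909.14 trillion

Real GDP in 2009 prices = Real GDP in 2004 prices × (P_2009/P_2004) = 1695.51 × 1.126 = 1909.14.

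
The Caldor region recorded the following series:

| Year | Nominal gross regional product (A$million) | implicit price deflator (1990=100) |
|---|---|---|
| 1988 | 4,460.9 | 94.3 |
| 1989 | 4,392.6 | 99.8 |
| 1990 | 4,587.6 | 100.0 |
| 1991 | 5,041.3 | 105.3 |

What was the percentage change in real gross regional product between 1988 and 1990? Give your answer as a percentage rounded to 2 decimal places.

-3.02%

Real gross regional product 1988 = 4460.9/0.943 = 4730.54.
Real gross regional product 1990 = 4587.6/1.000 = 4587.60.
Change = 4587.60/4730.54 − 1 = -0.0302.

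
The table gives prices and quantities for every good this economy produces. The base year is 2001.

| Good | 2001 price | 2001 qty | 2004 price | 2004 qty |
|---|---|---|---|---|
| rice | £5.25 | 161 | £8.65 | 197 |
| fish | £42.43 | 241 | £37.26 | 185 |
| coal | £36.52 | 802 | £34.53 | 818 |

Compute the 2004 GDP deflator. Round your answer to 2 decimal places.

95.06

Nominal GDP 2004 = 8.65·197 + 37.26·185 + 34.53·818 = 36842.69.
Real GDP 2004 (at 2001 prices) = 5.25·197 + 42.43·185 + 36.52·818 = 38757.16.
Deflator = Nominal/Real × 100 = 36842.69/38757.16 × 100 = 95.060.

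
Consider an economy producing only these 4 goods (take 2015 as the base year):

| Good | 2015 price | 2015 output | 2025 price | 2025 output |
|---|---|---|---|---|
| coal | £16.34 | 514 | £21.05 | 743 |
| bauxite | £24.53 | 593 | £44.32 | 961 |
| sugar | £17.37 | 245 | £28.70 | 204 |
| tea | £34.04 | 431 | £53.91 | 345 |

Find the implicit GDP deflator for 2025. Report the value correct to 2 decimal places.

162.12

Nominal GDP 2025 = 21.05·743 + 44.32·961 + 28.70·204 + 53.91·345 = 82685.42.
Real GDP 2025 (at 2015 prices) = 16.34·743 + 24.53·961 + 17.37·204 + 34.04·345 = 51001.23.
Deflator = Nominal/Real × 100 = 82685.42/51001.23 × 100 = 162.124.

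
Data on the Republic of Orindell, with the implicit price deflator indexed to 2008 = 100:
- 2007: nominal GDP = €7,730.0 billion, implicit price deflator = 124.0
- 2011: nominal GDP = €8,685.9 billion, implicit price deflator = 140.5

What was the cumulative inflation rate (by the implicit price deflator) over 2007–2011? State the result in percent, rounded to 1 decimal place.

13.3%

Price-level change = 140.5 / 124.0 − 1 = 0.1331.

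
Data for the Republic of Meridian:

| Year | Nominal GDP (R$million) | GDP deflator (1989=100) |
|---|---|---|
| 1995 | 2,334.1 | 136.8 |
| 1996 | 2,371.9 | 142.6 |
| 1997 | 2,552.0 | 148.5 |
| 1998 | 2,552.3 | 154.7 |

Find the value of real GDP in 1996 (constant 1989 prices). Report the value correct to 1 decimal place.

Real GDP 1996 = 2371.9 / 1.426 = 1663.32.

R$1,663.3 million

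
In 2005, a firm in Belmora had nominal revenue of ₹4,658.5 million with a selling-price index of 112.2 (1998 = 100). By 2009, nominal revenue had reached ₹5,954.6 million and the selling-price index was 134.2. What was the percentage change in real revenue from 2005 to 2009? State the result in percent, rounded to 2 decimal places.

Real revenue 2005 = 4658.5 / 1.122 = 4151.96.
Real revenue 2009 = 5954.6 / 1.342 = 4437.11.
Real growth = 4437.11 / 4151.96 − 1 = 0.0687.

6.87%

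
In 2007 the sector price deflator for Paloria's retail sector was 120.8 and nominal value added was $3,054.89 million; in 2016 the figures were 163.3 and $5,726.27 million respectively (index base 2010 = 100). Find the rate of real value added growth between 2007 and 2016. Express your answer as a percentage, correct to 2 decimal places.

Deflate each year: 2007 → 3054.89/1.208 = 2528.88; 2016 → 5726.27/1.633 = 3506.60.
So real value added changed by 3506.60/2528.88 − 1 = 0.3866, i.e. 38.66%.

38.66%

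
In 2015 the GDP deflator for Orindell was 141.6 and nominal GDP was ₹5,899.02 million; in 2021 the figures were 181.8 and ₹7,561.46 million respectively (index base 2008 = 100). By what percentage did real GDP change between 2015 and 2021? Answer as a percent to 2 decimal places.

Real GDP 2015 = 5899.02 / 1.416 = 4165.97.
Real GDP 2021 = 7561.46 / 1.818 = 4159.22.
Real growth = 4159.22 / 4165.97 − 1 = -0.0016.

-0.16%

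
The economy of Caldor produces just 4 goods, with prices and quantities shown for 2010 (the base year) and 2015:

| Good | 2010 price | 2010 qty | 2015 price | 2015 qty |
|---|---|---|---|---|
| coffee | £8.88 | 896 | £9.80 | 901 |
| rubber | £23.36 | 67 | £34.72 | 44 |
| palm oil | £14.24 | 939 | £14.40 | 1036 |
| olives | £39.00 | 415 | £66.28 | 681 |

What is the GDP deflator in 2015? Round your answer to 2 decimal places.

139.87

Nominal GDP 2015 = 9.80·901 + 34.72·44 + 14.40·1036 + 66.28·681 = 70412.56.
Real GDP 2015 (at 2010 prices) = 8.88·901 + 23.36·44 + 14.24·1036 + 39.00·681 = 50340.36.
Deflator = Nominal/Real × 100 = 70412.56/50340.36 × 100 = 139.873.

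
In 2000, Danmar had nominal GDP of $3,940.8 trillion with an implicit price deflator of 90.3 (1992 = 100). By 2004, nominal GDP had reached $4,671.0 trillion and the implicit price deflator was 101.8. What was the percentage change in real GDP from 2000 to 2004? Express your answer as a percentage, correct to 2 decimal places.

Real GDP 2000 = 3940.8 / 0.903 = 4364.12.
Real GDP 2004 = 4671.0 / 1.018 = 4588.41.
Real growth = 4588.41 / 4364.12 − 1 = 0.0514.

5.14%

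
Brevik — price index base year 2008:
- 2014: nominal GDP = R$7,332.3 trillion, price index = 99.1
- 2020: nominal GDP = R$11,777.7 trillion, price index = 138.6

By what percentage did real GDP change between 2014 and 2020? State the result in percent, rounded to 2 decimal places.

Real GDP 2014 = 7332.3 / 0.991 = 7398.89.
Real GDP 2020 = 11777.7 / 1.386 = 8497.62.
Real growth = 8497.62 / 7398.89 − 1 = 0.1485.

14.85%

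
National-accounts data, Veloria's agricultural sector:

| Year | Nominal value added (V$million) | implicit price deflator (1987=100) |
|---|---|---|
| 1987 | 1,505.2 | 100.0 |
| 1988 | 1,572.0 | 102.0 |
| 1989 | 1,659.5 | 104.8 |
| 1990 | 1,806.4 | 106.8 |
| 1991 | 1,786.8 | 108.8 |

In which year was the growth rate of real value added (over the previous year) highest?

1988: real = 1572.0/1.020 = 1541.18; growth vs 1987 (1505.20) = 2.39%.
1989: real = 1659.5/1.048 = 1583.49; growth vs 1988 (1541.18) = 2.75%.
1990: real = 1806.4/1.068 = 1691.39; growth vs 1989 (1583.49) = 6.81%.
1991: real = 1786.8/1.088 = 1642.28; growth vs 1990 (1691.39) = -2.90%.

1990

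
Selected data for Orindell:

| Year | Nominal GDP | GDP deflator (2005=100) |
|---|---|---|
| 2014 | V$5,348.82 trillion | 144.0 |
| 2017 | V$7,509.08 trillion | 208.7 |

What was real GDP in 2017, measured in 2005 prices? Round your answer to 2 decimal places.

V$3,598.03 trillion

Real GDP = Nominal / (GDP deflator/100) = 7509.08 / 2.087 = 3598.03.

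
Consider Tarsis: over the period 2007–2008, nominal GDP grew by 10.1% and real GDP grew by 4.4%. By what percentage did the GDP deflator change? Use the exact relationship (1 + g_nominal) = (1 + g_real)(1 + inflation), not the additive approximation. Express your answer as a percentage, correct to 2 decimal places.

5.46%

(1 + g_nom) = (1 + g_real)(1 + π), so π = 1.1010 / 1.0440 − 1 = 0.05460.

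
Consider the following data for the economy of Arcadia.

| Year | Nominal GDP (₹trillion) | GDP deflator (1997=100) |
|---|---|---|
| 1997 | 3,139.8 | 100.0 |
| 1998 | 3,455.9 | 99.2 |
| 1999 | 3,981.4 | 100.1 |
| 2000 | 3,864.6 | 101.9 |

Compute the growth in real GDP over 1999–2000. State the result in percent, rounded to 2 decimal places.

-4.65%

Real GDP 1999 = 3981.4/1.001 = 3977.42.
Real GDP 2000 = 3864.6/1.019 = 3792.54.
Change = 3792.54/3977.42 − 1 = -0.0465.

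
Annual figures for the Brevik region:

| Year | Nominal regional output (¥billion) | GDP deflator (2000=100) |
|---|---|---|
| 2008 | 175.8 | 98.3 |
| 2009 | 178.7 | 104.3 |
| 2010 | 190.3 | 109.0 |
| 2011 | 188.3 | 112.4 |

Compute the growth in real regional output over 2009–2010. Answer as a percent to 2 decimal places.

Real regional output 2009 = 178.7/1.043 = 171.33.
Real regional output 2010 = 190.3/1.090 = 174.59.
Change = 174.59/171.33 − 1 = 0.0190.

1.90%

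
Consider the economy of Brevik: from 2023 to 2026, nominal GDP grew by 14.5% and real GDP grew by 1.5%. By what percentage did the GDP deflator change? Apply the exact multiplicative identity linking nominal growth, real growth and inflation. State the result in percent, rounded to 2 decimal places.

12.81%

(1 + g_nom) = (1 + g_real)(1 + π), so π = 1.1450 / 1.0150 − 1 = 0.12808.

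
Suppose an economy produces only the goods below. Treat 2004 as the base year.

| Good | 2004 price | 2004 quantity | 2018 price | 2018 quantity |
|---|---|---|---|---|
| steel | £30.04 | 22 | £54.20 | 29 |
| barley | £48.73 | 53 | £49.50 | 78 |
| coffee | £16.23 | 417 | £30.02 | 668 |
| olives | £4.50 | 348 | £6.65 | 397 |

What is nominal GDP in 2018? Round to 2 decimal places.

Nominal GDP 2018 = Σ (p_2018 × q_2018) = 54.20·29 + 49.50·78 + 30.02·668 + 6.65·397 = 28126.21.

£28126.21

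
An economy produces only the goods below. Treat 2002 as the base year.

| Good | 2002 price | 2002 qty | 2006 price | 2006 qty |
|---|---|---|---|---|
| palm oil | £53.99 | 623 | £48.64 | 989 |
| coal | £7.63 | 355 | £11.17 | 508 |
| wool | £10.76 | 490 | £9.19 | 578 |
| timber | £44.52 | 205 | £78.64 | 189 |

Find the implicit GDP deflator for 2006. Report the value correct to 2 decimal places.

Nominal GDP 2006 = 48.64·989 + 11.17·508 + 9.19·578 + 78.64·189 = 73954.10.
Real GDP 2006 (at 2002 prices) = 53.99·989 + 7.63·508 + 10.76·578 + 44.52·189 = 71905.71.
Deflator = Nominal/Real × 100 = 73954.10/71905.71 × 100 = 102.849.

102.85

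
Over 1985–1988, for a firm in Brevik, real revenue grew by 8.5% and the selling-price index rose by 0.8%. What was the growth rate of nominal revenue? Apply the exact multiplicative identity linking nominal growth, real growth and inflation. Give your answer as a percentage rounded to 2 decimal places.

(1 + g_nom) = (1 + g_real)(1 + π) = 1.0850 × 1.0080 = 1.09368.

9.37%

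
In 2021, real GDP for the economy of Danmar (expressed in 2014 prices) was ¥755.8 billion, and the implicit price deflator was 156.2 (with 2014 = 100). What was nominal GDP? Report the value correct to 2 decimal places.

Nominal GDP = Real × (implicit price deflator/100) = 755.8 × 1.562 = 1180.56.

¥1,180.56 billion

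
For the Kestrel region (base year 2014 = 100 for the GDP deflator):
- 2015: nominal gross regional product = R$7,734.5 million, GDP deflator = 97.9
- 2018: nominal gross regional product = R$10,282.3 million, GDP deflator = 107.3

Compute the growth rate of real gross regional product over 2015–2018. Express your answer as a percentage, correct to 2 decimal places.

Real gross regional product 2015 = 7734.5 / 0.979 = 7900.41.
Real gross regional product 2018 = 10282.3 / 1.073 = 9582.76.
Real growth = 9582.76 / 7900.41 − 1 = 0.2129.

21.29%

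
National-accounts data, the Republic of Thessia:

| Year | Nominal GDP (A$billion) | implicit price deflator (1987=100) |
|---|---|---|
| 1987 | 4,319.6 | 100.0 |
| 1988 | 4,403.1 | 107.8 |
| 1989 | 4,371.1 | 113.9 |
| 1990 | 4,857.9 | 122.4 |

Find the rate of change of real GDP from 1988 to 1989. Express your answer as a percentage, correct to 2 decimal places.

Real GDP 1988 = 4403.1/1.078 = 4084.51.
Real GDP 1989 = 4371.1/1.139 = 3837.66.
Change = 3837.66/4084.51 − 1 = -0.0604.

-6.04%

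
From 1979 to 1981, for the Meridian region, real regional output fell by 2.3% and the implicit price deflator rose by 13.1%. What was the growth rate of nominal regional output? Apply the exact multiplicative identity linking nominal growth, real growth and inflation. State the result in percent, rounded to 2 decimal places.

10.50%

(1 + g_nom) = (1 + g_real)(1 + π) = 0.9770 × 1.1310 = 1.10499.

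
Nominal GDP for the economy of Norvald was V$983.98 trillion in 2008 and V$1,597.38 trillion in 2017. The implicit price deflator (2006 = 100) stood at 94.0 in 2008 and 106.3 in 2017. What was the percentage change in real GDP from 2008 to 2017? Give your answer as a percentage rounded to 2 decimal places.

43.55%

Real GDP 2008 = 983.98 / 0.940 = 1046.79.
Real GDP 2017 = 1597.38 / 1.063 = 1502.71.
Real growth = 1502.71 / 1046.79 − 1 = 0.4355.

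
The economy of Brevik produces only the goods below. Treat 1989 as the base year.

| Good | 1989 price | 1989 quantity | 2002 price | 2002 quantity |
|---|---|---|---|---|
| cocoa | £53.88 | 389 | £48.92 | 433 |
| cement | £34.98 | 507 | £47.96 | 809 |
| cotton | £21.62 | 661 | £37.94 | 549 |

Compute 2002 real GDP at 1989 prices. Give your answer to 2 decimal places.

Real GDP 2002 = Σ (p_1989 × q_2002) = 53.88·433 + 34.98·809 + 21.62·549 = 63498.24.

£63498.24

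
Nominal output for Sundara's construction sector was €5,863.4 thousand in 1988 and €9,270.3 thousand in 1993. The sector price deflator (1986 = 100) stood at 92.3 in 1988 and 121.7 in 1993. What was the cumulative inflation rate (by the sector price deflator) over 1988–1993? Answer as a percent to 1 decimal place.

Price-level change = 121.7 / 92.3 − 1 = 0.3185.

31.9%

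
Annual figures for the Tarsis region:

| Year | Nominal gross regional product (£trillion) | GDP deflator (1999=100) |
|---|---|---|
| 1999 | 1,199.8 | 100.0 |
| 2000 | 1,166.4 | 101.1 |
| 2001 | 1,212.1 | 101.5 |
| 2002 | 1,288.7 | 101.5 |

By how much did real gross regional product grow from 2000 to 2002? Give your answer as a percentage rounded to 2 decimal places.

10.05%

Real gross regional product 2000 = 1166.4/1.011 = 1153.71.
Real gross regional product 2002 = 1288.7/1.015 = 1269.66.
Change = 1269.66/1153.71 − 1 = 0.1005.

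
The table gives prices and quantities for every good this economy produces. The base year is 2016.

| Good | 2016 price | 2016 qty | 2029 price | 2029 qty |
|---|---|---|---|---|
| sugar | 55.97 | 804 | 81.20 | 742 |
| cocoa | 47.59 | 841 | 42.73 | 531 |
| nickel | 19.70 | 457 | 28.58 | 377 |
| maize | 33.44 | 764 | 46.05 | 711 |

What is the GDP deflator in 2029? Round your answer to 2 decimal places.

129.03

Nominal GDP 2029 = 81.20·742 + 42.73·531 + 28.58·377 + 46.05·711 = 126456.24.
Real GDP 2029 (at 2016 prices) = 55.97·742 + 47.59·531 + 19.70·377 + 33.44·711 = 98002.77.
Deflator = Nominal/Real × 100 = 126456.24/98002.77 × 100 = 129.033.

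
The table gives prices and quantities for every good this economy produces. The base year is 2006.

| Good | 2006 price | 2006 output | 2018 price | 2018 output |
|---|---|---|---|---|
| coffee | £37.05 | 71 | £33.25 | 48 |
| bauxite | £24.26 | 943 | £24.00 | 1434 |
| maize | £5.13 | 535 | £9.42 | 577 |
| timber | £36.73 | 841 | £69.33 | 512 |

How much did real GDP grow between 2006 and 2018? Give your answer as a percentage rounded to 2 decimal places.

Real GDP 2006 = Nominal GDP 2006 = 37.05·71 + 24.26·943 + 5.13·535 + 36.73·841 = 59142.21.
Real GDP 2018 (at 2006 prices) = 37.05·48 + 24.26·1434 + 5.13·577 + 36.73·512 = 58333.01.
Real growth = 58333.01/59142.21 − 1 = -0.0137.

-1.37%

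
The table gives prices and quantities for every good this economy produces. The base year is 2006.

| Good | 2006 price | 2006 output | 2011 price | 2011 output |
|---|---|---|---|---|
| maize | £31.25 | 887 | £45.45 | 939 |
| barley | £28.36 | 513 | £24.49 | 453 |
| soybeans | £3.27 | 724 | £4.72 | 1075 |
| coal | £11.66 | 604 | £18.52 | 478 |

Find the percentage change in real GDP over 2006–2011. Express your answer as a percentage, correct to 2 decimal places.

-0.77%

Real GDP 2006 = Nominal GDP 2006 = 31.25·887 + 28.36·513 + 3.27·724 + 11.66·604 = 51677.55.
Real GDP 2011 (at 2006 prices) = 31.25·939 + 28.36·453 + 3.27·1075 + 11.66·478 = 51279.56.
Real growth = 51279.56/51677.55 − 1 = -0.0077.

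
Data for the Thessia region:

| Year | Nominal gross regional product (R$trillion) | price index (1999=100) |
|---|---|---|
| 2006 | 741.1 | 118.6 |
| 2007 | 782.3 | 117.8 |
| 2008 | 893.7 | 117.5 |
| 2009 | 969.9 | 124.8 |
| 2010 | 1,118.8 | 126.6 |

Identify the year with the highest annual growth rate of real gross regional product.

2008

2007: real = 782.3/1.178 = 664.09; growth vs 2006 (624.87) = 6.28%.
2008: real = 893.7/1.175 = 760.60; growth vs 2007 (664.09) = 14.53%.
2009: real = 969.9/1.248 = 777.16; growth vs 2008 (760.60) = 2.18%.
2010: real = 1118.8/1.266 = 883.73; growth vs 2009 (777.16) = 13.71%.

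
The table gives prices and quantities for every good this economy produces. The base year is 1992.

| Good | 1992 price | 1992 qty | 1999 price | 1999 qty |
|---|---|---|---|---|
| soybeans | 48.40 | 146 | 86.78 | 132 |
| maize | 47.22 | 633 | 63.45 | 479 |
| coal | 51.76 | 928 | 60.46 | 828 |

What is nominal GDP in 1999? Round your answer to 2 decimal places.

91908.39

Nominal GDP 1999 = Σ (p_1999 × q_1999) = 86.78·132 + 63.45·479 + 60.46·828 = 91908.39.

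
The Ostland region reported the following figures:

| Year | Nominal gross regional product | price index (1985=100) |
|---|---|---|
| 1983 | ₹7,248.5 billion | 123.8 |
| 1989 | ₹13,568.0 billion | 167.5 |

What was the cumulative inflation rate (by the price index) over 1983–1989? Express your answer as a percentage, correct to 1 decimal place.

Price-level change = 167.5 / 123.8 − 1 = 0.3530.

35.3%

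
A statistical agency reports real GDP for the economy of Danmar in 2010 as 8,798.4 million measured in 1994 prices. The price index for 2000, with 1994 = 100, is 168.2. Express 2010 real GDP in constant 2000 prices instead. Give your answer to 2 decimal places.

14,798.91 million

Real GDP in 2000 prices = Real GDP in 1994 prices × (P_2000/P_1994) = 8798.4 × 1.682 = 14798.91.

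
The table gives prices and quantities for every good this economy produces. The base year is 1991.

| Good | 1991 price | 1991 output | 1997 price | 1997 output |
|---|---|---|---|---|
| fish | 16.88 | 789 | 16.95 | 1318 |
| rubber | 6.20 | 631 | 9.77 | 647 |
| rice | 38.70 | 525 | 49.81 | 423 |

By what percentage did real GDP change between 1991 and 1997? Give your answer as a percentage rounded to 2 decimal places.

Real GDP 1991 = Nominal GDP 1991 = 16.88·789 + 6.20·631 + 38.70·525 = 37548.02.
Real GDP 1997 (at 1991 prices) = 16.88·1318 + 6.20·647 + 38.70·423 = 42629.34.
Real growth = 42629.34/37548.02 − 1 = 0.1353.

13.53%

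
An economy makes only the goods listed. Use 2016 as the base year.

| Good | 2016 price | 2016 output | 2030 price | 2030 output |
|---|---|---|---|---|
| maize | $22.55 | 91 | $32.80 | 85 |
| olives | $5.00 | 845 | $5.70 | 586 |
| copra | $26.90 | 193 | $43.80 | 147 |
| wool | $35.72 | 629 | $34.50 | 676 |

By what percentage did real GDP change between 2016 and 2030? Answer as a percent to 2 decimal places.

Real GDP 2016 = Nominal GDP 2016 = 22.55·91 + 5.00·845 + 26.90·193 + 35.72·629 = 33936.63.
Real GDP 2030 (at 2016 prices) = 22.55·85 + 5.00·586 + 26.90·147 + 35.72·676 = 32947.77.
Real growth = 32947.77/33936.63 − 1 = -0.0291.

-2.91%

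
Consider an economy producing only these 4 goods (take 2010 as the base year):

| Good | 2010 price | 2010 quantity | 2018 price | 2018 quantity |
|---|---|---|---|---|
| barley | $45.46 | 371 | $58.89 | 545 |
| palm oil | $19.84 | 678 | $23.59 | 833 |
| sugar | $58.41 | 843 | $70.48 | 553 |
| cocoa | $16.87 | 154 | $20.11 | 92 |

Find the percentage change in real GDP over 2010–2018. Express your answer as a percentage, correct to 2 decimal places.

Real GDP 2010 = Nominal GDP 2010 = 45.46·371 + 19.84·678 + 58.41·843 + 16.87·154 = 82154.79.
Real GDP 2018 (at 2010 prices) = 45.46·545 + 19.84·833 + 58.41·553 + 16.87·92 = 75155.19.
Real growth = 75155.19/82154.79 − 1 = -0.0852.

-8.52%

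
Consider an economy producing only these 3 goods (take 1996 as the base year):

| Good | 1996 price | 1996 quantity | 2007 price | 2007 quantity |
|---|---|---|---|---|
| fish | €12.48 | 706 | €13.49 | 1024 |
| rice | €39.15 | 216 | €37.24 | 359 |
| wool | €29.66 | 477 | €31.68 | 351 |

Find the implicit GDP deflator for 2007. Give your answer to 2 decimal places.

Nominal GDP 2007 = 13.49·1024 + 37.24·359 + 31.68·351 = 38302.60.
Real GDP 2007 (at 1996 prices) = 12.48·1024 + 39.15·359 + 29.66·351 = 37245.03.
Deflator = Nominal/Real × 100 = 38302.60/37245.03 × 100 = 102.839.

102.84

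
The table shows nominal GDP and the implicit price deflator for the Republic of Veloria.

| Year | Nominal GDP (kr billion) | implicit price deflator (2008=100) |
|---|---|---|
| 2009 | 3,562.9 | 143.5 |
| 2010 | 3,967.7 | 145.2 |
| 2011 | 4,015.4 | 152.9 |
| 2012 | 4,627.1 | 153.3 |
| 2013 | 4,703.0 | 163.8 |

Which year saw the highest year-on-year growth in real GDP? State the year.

2012

2010: real = 3967.7/1.452 = 2732.58; growth vs 2009 (2482.86) = 10.06%.
2011: real = 4015.4/1.529 = 2626.16; growth vs 2010 (2732.58) = -3.89%.
2012: real = 4627.1/1.533 = 3018.33; growth vs 2011 (2626.16) = 14.93%.
2013: real = 4703.0/1.638 = 2871.18; growth vs 2012 (3018.33) = -4.88%.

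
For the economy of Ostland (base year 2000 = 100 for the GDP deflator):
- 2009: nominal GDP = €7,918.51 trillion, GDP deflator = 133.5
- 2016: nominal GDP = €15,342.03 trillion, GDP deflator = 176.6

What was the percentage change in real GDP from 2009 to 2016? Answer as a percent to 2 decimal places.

Real GDP 2009 = 7918.51 / 1.335 = 5931.47.
Real GDP 2016 = 15342.03 / 1.766 = 8687.45.
Real growth = 8687.45 / 5931.47 − 1 = 0.4646.

46.46%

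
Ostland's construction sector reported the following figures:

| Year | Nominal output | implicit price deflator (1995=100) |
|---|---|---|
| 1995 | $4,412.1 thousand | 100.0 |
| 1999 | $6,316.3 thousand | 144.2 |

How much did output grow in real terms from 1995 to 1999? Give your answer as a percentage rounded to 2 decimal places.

Deflate each year: 1995 → 4412.1/1.000 = 4412.10; 1999 → 6316.3/1.442 = 4380.24.
So real output changed by 4380.24/4412.10 − 1 = -0.0072, i.e. -0.72%.

-0.72%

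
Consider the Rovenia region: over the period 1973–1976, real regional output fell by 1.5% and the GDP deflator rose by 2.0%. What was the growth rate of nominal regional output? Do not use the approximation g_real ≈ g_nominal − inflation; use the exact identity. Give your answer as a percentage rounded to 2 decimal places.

0.47%

(1 + g_nom) = (1 + g_real)(1 + π) = 0.9850 × 1.0200 = 1.00470.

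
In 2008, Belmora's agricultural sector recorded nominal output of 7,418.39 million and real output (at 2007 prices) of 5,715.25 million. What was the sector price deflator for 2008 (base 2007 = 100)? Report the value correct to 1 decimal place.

129.8

sector price deflator = (Nominal / Real) × 100 = 7418.39 / 5715.25 × 100 = 129.80.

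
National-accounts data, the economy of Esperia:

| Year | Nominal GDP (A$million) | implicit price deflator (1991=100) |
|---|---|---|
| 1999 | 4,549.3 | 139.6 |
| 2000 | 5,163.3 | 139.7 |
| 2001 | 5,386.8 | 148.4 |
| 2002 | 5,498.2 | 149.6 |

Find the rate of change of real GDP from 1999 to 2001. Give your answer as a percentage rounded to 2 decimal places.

11.39%

Real GDP 1999 = 4549.3/1.396 = 3258.81.
Real GDP 2001 = 5386.8/1.484 = 3629.92.
Change = 3629.92/3258.81 − 1 = 0.1139.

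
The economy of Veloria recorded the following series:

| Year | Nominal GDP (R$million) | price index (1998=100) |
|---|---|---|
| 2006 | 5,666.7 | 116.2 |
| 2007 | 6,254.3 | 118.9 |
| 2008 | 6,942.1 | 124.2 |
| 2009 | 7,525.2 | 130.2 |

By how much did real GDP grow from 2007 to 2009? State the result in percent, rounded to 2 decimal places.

9.88%

Real GDP 2007 = 6254.3/1.189 = 5260.13.
Real GDP 2009 = 7525.2/1.302 = 5779.72.
Change = 5779.72/5260.13 − 1 = 0.0988.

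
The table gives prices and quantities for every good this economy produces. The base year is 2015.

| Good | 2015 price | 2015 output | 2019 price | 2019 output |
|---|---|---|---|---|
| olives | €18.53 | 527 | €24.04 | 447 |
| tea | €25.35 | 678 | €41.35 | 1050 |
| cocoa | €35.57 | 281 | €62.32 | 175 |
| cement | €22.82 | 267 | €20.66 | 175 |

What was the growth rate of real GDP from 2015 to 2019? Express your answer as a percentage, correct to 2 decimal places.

Real GDP 2015 = Nominal GDP 2015 = 18.53·527 + 25.35·678 + 35.57·281 + 22.82·267 = 43040.72.
Real GDP 2019 (at 2015 prices) = 18.53·447 + 25.35·1050 + 35.57·175 + 22.82·175 = 45118.66.
Real growth = 45118.66/43040.72 − 1 = 0.0483.

4.83%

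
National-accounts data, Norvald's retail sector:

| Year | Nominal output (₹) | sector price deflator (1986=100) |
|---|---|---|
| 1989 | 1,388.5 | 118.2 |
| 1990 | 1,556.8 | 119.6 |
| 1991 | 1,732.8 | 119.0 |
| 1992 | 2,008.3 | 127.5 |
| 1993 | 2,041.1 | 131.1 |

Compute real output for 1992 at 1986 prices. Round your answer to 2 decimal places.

₹1,575.14

Real output 1992 = 2008.3 / 1.275 = 1575.14.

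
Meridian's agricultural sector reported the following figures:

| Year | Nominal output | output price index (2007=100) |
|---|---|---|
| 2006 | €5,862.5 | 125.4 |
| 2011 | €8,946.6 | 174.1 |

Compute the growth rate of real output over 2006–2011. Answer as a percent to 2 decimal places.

9.92%

Real output 2006 = 5862.5 / 1.254 = 4675.04.
Real output 2011 = 8946.6 / 1.741 = 5138.77.
Real growth = 5138.77 / 4675.04 − 1 = 0.0992.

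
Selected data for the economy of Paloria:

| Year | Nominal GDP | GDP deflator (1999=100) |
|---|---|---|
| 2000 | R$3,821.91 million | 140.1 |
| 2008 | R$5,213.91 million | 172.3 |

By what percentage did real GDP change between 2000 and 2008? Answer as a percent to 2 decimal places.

10.93%

Real GDP 2000 = 3821.91 / 1.401 = 2727.99.
Real GDP 2008 = 5213.91 / 1.723 = 3026.07.
Real growth = 3026.07 / 2727.99 − 1 = 0.1093.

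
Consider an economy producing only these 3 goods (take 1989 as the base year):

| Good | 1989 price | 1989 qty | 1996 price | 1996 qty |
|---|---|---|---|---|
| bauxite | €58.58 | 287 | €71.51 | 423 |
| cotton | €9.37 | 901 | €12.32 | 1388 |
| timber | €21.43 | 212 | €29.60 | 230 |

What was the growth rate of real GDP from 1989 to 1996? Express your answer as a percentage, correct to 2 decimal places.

Real GDP 1989 = Nominal GDP 1989 = 58.58·287 + 9.37·901 + 21.43·212 = 29797.99.
Real GDP 1996 (at 1989 prices) = 58.58·423 + 9.37·1388 + 21.43·230 = 42713.80.
Real growth = 42713.80/29797.99 − 1 = 0.4334.

43.34%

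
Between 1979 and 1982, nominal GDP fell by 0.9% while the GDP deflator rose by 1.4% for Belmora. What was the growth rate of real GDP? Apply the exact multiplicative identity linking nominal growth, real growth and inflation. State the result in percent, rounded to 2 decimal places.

-2.27%

(1 + g_nom) = (1 + g_real)(1 + π), so g_real = 0.9910 / 1.0140 − 1 = -0.02268.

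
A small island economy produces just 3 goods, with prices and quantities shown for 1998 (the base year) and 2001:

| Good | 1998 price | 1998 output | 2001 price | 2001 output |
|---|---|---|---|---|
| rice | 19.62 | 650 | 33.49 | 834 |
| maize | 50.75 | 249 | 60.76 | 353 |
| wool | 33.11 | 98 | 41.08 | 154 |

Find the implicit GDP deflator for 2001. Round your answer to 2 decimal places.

Nominal GDP 2001 = 33.49·834 + 60.76·353 + 41.08·154 = 55705.26.
Real GDP 2001 (at 1998 prices) = 19.62·834 + 50.75·353 + 33.11·154 = 39376.77.
Deflator = Nominal/Real × 100 = 55705.26/39376.77 × 100 = 141.467.

141.47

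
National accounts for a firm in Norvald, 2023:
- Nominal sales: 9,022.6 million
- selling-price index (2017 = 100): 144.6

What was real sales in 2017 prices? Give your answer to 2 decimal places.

Real sales = Nominal / (selling-price index/100) = 9022.6 / 1.446 = 6239.70.

6,239.70 million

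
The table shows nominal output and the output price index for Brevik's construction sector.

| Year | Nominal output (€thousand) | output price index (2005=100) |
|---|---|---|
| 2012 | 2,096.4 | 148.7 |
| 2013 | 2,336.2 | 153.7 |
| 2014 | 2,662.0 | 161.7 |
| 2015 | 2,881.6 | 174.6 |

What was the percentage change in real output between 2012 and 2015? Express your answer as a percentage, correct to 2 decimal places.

17.06%

Real output 2012 = 2096.4/1.487 = 1409.82.
Real output 2015 = 2881.6/1.746 = 1650.40.
Change = 1650.40/1409.82 − 1 = 0.1706.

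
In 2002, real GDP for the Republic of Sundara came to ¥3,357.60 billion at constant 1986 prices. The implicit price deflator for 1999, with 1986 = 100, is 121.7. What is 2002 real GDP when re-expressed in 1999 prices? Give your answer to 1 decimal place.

¥4,086.2 billion

Real GDP in 1999 prices = Real GDP in 1986 prices × (P_1999/P_1986) = 3357.60 × 1.217 = 4086.20.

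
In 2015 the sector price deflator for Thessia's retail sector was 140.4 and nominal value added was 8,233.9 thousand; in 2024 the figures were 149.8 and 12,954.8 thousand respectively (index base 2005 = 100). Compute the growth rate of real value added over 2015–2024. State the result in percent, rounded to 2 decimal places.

Deflate each year: 2015 → 8233.9/1.404 = 5864.60; 2024 → 12954.8/1.498 = 8648.06.
So real value added changed by 8648.06/5864.60 − 1 = 0.4746, i.e. 47.46%.

47.46%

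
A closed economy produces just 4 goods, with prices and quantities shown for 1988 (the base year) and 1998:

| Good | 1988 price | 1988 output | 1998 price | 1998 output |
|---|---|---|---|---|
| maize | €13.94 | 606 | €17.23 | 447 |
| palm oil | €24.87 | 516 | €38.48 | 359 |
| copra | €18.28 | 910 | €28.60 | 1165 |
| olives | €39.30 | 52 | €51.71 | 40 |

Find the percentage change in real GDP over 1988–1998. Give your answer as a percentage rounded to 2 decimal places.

Real GDP 1988 = Nominal GDP 1988 = 13.94·606 + 24.87·516 + 18.28·910 + 39.30·52 = 39958.96.
Real GDP 1998 (at 1988 prices) = 13.94·447 + 24.87·359 + 18.28·1165 + 39.30·40 = 38027.71.
Real growth = 38027.71/39958.96 − 1 = -0.0483.

-4.83%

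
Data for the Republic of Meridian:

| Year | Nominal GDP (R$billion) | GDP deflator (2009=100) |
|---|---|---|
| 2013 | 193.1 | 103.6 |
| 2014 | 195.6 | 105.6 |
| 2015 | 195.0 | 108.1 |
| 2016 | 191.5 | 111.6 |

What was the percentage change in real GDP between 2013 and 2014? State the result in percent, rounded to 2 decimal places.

-0.62%

Real GDP 2013 = 193.1/1.036 = 186.39.
Real GDP 2014 = 195.6/1.056 = 185.23.
Change = 185.23/186.39 − 1 = -0.0062.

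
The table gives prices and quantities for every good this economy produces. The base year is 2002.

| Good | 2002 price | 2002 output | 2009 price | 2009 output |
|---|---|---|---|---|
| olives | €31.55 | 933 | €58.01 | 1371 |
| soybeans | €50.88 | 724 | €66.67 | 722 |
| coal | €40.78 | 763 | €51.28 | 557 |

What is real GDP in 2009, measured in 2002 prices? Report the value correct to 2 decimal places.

€102704.87

Real GDP 2009 = Σ (p_2002 × q_2009) = 31.55·1371 + 50.88·722 + 40.78·557 = 102704.87.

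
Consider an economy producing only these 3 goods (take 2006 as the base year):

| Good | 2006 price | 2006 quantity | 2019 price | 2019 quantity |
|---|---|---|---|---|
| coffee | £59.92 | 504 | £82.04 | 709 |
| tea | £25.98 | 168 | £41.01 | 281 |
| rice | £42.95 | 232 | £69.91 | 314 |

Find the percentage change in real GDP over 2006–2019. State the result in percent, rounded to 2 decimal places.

Real GDP 2006 = Nominal GDP 2006 = 59.92·504 + 25.98·168 + 42.95·232 = 44528.72.
Real GDP 2019 (at 2006 prices) = 59.92·709 + 25.98·281 + 42.95·314 = 63269.96.
Real growth = 63269.96/44528.72 − 1 = 0.4209.

42.09%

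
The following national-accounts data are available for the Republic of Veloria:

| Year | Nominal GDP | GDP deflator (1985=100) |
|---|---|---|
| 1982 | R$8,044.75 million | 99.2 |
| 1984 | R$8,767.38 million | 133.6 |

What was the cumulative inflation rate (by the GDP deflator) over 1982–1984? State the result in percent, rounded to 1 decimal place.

34.7%

Price-level change = 133.6 / 99.2 − 1 = 0.3468.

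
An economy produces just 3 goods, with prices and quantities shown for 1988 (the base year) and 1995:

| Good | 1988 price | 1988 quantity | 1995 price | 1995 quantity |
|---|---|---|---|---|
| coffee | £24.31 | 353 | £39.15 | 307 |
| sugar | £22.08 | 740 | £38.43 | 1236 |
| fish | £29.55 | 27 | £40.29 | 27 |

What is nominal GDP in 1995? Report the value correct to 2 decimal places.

£60606.36

Nominal GDP 1995 = Σ (p_1995 × q_1995) = 39.15·307 + 38.43·1236 + 40.29·27 = 60606.36.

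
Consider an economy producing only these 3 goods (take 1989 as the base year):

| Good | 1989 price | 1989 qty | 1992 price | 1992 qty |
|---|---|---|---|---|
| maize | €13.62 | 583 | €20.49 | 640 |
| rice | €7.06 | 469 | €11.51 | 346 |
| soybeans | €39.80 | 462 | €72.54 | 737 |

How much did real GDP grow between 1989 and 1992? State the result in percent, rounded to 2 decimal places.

Real GDP 1989 = Nominal GDP 1989 = 13.62·583 + 7.06·469 + 39.80·462 = 29639.20.
Real GDP 1992 (at 1989 prices) = 13.62·640 + 7.06·346 + 39.80·737 = 40492.16.
Real growth = 40492.16/29639.20 − 1 = 0.3662.

36.62%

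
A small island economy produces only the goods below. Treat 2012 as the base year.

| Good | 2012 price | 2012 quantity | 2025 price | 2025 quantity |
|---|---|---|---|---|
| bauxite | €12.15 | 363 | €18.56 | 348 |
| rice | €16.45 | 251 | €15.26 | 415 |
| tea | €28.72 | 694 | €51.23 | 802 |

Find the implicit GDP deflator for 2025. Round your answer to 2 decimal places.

Nominal GDP 2025 = 18.56·348 + 15.26·415 + 51.23·802 = 53878.24.
Real GDP 2025 (at 2012 prices) = 12.15·348 + 16.45·415 + 28.72·802 = 34088.39.
Deflator = Nominal/Real × 100 = 53878.24/34088.39 × 100 = 158.055.

158.05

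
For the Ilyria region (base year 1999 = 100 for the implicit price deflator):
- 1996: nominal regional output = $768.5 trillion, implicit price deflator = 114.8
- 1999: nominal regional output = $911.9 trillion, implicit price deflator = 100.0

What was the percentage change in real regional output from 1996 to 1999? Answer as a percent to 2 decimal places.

Deflate each year: 1996 → 768.5/1.148 = 669.43; 1999 → 911.9/1.000 = 911.90.
So real regional output changed by 911.90/669.43 − 1 = 0.3622, i.e. 36.22%.

36.22%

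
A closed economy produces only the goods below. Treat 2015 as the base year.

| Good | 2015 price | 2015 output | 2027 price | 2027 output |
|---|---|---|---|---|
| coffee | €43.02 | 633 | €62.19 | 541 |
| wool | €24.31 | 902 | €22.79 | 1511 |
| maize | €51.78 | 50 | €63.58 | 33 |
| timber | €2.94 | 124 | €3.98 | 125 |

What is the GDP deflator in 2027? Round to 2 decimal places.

Nominal GDP 2027 = 62.19·541 + 22.79·1511 + 63.58·33 + 3.98·125 = 70676.12.
Real GDP 2027 (at 2015 prices) = 43.02·541 + 24.31·1511 + 51.78·33 + 2.94·125 = 62082.47.
Deflator = Nominal/Real × 100 = 70676.12/62082.47 × 100 = 113.842.

113.84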